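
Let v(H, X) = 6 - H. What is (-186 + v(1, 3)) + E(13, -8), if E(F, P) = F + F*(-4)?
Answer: -220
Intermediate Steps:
E(F, P) = -3*F (E(F, P) = F - 4*F = -3*F)
(-186 + v(1, 3)) + E(13, -8) = (-186 + (6 - 1*1)) - 3*13 = (-186 + (6 - 1)) - 39 = (-186 + 5) - 39 = -181 - 39 = -220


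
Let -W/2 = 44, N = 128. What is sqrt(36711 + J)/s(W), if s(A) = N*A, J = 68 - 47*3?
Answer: -sqrt(36638)/11264 ≈ -0.016993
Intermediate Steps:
J = -73 (J = 68 - 141 = -73)
W = -88 (W = -2*44 = -88)
s(A) = 128*A
sqrt(36711 + J)/s(W) = sqrt(36711 - 73)/((128*(-88))) = sqrt(36638)/(-11264) = sqrt(36638)*(-1/11264) = -sqrt(36638)/11264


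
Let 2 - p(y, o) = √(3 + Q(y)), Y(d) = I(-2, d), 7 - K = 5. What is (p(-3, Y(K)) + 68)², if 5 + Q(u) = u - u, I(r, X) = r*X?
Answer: (70 - I*√2)² ≈ 4898.0 - 197.99*I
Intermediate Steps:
I(r, X) = X*r
K = 2 (K = 7 - 1*5 = 7 - 5 = 2)
Y(d) = -2*d (Y(d) = d*(-2) = -2*d)
Q(u) = -5 (Q(u) = -5 + (u - u) = -5 + 0 = -5)
p(y, o) = 2 - I*√2 (p(y, o) = 2 - √(3 - 5) = 2 - √(-2) = 2 - I*√2)
(p(-3, Y(K)) + 68)² = ((2 - I*√2) + 68)² = (70 - I*√2)²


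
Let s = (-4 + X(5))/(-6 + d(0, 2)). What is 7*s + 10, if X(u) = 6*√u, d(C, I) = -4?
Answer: 64/5 - 21*√5/5 ≈ 3.4085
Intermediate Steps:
s = ⅖ - 3*√5/5 (s = (-4 + 6*√5)/(-6 - 4) = (-4 + 6*√5)/(-10) = (-4 + 6*√5)*(-⅒) = ⅖ - 3*√5/5 ≈ -0.94164)
7*s + 10 = 7*(⅖ - 3*√5/5) + 10 = (14/5 - 21*√5/5) + 10 = 64/5 - 21*√5/5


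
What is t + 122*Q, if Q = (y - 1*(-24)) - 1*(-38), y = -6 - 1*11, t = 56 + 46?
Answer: 5592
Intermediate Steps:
t = 102
y = -17 (y = -6 - 11 = -17)
Q = 45 (Q = (-17 - 1*(-24)) - 1*(-38) = (-17 + 24) + 38 = 7 + 38 = 45)
t + 122*Q = 102 + 122*45 = 102 + 5490 = 5592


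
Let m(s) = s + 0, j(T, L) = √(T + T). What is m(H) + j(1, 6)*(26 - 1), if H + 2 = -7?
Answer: -9 + 25*√2 ≈ 26.355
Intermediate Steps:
H = -9 (H = -2 - 7 = -9)
j(T, L) = √2*√T (j(T, L) = √(2*T) = √2*√T)
m(s) = s
m(H) + j(1, 6)*(26 - 1) = -9 + (√2*√1)*(26 - 1) = -9 + (√2*1)*25 = -9 + √2*25 = -9 + 25*√2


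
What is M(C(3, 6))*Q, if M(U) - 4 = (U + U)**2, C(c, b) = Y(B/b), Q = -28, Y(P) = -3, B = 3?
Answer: -1120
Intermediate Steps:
C(c, b) = -3
M(U) = 4 + 4*U**2 (M(U) = 4 + (U + U)**2 = 4 + (2*U)**2 = 4 + 4*U**2)
M(C(3, 6))*Q = (4 + 4*(-3)**2)*(-28) = (4 + 4*9)*(-28) = (4 + 36)*(-28) = 40*(-28) = -1120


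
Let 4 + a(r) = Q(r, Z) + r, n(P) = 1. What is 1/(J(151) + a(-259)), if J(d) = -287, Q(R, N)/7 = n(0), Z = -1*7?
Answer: -1/543 ≈ -0.0018416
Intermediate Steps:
Z = -7
Q(R, N) = 7 (Q(R, N) = 7*1 = 7)
a(r) = 3 + r (a(r) = -4 + (7 + r) = 3 + r)
1/(J(151) + a(-259)) = 1/(-287 + (3 - 259)) = 1/(-287 - 256) = 1/(-543) = -1/543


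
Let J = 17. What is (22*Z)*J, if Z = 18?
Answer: 6732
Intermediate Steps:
(22*Z)*J = (22*18)*17 = 396*17 = 6732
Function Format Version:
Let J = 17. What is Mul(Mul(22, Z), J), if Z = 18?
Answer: 6732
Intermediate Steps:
Mul(Mul(22, Z), J) = Mul(Mul(22, 18), 17) = Mul(396, 17) = 6732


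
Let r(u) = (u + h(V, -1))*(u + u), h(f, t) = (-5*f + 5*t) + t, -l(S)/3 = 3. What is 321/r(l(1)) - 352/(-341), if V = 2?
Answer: 8117/4650 ≈ 1.7456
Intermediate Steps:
l(S) = -9 (l(S) = -3*3 = -9)
h(f, t) = -5*f + 6*t
r(u) = 2*u*(-16 + u) (r(u) = (u + (-5*2 + 6*(-1)))*(u + u) = (u + (-10 - 6))*(2*u) = (u - 16)*(2*u) = (-16 + u)*(2*u) = 2*u*(-16 + u))
321/r(l(1)) - 352/(-341) = 321/((2*(-9)*(-16 - 9))) - 352/(-341) = 321/((2*(-9)*(-25))) - 352*(-1/341) = 321/450 + 32/31 = 321*(1/450) + 32/31 = 107/150 + 32/31 = 8117/4650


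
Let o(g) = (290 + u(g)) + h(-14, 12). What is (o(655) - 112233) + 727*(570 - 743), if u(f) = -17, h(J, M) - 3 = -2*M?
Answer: -237752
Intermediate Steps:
h(J, M) = 3 - 2*M
o(g) = 252 (o(g) = (290 - 17) + (3 - 2*12) = 273 + (3 - 24) = 273 - 21 = 252)
(o(655) - 112233) + 727*(570 - 743) = (252 - 112233) + 727*(570 - 743) = -111981 + 727*(-173) = -111981 - 125771 = -237752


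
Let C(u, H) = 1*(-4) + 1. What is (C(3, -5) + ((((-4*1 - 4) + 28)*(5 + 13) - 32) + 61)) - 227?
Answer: 159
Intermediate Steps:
C(u, H) = -3 (C(u, H) = -4 + 1 = -3)
(C(3, -5) + ((((-4*1 - 4) + 28)*(5 + 13) - 32) + 61)) - 227 = (-3 + ((((-4*1 - 4) + 28)*(5 + 13) - 32) + 61)) - 227 = (-3 + ((((-4 - 4) + 28)*18 - 32) + 61)) - 227 = (-3 + (((-8 + 28)*18 - 32) + 61)) - 227 = (-3 + ((20*18 - 32) + 61)) - 227 = (-3 + ((360 - 32) + 61)) - 227 = (-3 + (328 + 61)) - 227 = (-3 + 389) - 227 = 386 - 227 = 159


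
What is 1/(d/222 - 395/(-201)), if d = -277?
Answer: 4958/3557 ≈ 1.3939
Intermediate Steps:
1/(d/222 - 395/(-201)) = 1/(-277/222 - 395/(-201)) = 1/(-277*1/222 - 395*(-1/201)) = 1/(-277/222 + 395/201) = 1/(3557/4958) = 4958/3557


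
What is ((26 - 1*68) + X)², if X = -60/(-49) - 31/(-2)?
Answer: 6135529/9604 ≈ 638.85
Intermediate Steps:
X = 1639/98 (X = -60*(-1/49) - 31*(-½) = 60/49 + 31/2 = 1639/98 ≈ 16.724)
((26 - 1*68) + X)² = ((26 - 1*68) + 1639/98)² = ((26 - 68) + 1639/98)² = (-42 + 1639/98)² = (-2477/98)² = 6135529/9604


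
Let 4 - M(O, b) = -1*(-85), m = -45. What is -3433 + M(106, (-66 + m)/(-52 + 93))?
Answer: -3514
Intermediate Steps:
M(O, b) = -81 (M(O, b) = 4 - (-1)*(-85) = 4 - 1*85 = 4 - 85 = -81)
-3433 + M(106, (-66 + m)/(-52 + 93)) = -3433 - 81 = -3514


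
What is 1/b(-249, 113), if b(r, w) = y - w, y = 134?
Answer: 1/21 ≈ 0.047619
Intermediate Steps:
b(r, w) = 134 - w
1/b(-249, 113) = 1/(134 - 1*113) = 1/(134 - 113) = 1/21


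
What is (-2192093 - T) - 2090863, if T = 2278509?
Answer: -6561465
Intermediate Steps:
(-2192093 - T) - 2090863 = (-2192093 - 1*2278509) - 2090863 = (-2192093 - 2278509) - 2090863 = -4470602 - 2090863 = -6561465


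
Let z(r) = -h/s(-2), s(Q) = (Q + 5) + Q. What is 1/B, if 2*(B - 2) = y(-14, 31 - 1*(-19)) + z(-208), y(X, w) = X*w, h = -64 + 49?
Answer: -2/681 ≈ -0.0029369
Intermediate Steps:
h = -15
s(Q) = 5 + 2*Q (s(Q) = (5 + Q) + Q = 5 + 2*Q)
z(r) = 15 (z(r) = -(-15)/(5 + 2*(-2)) = -(-15)/(5 - 4) = -(-15)/1 = -(-15) = -1*(-15) = 15)
B = -681/2 (B = 2 + (-14*(31 - 1*(-19)) + 15)/2 = 2 + (-14*(31 + 19) + 15)/2 = 2 + (-14*50 + 15)/2 = 2 + (-700 + 15)/2 = 2 + (1/2)*(-685) = 2 - 685/2 = -681/2 ≈ -340.50)
1/B = 1/(-681/2) = -2/681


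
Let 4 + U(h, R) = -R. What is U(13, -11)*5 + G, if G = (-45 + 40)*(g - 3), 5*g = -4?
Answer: 54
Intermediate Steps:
g = -4/5 (g = (1/5)*(-4) = -4/5 ≈ -0.80000)
U(h, R) = -4 - R
G = 19 (G = (-45 + 40)*(-4/5 - 3) = -5*(-19/5) = 19)
U(13, -11)*5 + G = (-4 - 1*(-11))*5 + 19 = (-4 + 11)*5 + 19 = 7*5 + 19 = 35 + 19 = 54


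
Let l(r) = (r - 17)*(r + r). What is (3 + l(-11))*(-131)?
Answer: -81089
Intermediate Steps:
l(r) = 2*r*(-17 + r) (l(r) = (-17 + r)*(2*r) = 2*r*(-17 + r))
(3 + l(-11))*(-131) = (3 + 2*(-11)*(-17 - 11))*(-131) = (3 + 2*(-11)*(-28))*(-131) = (3 + 616)*(-131) = 619*(-131) = -81089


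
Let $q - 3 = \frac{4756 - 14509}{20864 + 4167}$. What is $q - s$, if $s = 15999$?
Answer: $- \frac{400405629}{25031} \approx -15996.0$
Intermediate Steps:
$q = \frac{65340}{25031}$ ($q = 3 + \frac{4756 - 14509}{20864 + 4167} = 3 - \frac{9753}{25031} = \frac{65340}{25031} \approx 2.6104$)
$q - s = \frac{65340}{25031} - 15999 = - \frac{400405629}{25031}$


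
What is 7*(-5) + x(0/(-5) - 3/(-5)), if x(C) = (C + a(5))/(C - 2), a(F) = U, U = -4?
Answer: -228/7 ≈ -32.571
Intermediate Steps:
a(F) = -4
x(C) = (-4 + C)/(-2 + C) (x(C) = (C - 4)/(C - 2) = (-4 + C)/(-2 + C))
7*(-5) + x(0/(-5) - 3/(-5)) = 7*(-5) + (-4 + (0/(-5) - 3/(-5)))/(-2 + (0/(-5) - 3/(-5))) = -35 + (-4 + (0*(-1/5) - 3*(-1/5)))/(-2 + (0*(-1/5) - 3*(-1/5))) = -35 + (-4 + (0 + 3/5))/(-2 + (0 + 3/5)) = -35 + (-4 + 3/5)/(-2 + 3/5) = -35 - 17/5/(-7/5) = -35 - 5/7*(-17/5) = -35 + 17/7 = -228/7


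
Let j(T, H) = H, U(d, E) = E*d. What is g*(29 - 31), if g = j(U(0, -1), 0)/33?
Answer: 0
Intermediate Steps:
g = 0 (g = 0/33 = 0*(1/33) = 0)
g*(29 - 31) = 0*(29 - 31) = 0*(-2) = 0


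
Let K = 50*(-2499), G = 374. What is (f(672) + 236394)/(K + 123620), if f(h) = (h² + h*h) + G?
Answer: -81424/95 ≈ -857.09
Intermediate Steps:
f(h) = 374 + 2*h² (f(h) = (h² + h*h) + 374 = (h² + h²) + 374 = 2*h² + 374 = 374 + 2*h²)
K = -124950
(f(672) + 236394)/(K + 123620) = ((374 + 2*672²) + 236394)/(-124950 + 123620) = ((374 + 2*451584) + 236394)/(-1330) = ((374 + 903168) + 236394)*(-1/1330) = (903542 + 236394)*(-1/1330) = 1139936*(-1/1330) = -81424/95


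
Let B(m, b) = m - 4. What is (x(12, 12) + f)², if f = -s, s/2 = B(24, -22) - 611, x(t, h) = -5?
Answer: 1385329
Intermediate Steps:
B(m, b) = -4 + m
s = -1182 (s = 2*((-4 + 24) - 611) = 2*(20 - 611) = 2*(-591) = -1182)
f = 1182 (f = -1*(-1182) = 1182)
(x(12, 12) + f)² = (-5 + 1182)² = 1177² = 1385329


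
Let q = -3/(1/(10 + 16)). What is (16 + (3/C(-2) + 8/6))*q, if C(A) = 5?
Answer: -6994/5 ≈ -1398.8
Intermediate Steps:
q = -78 (q = -3/(1/26) = -3/1/26 = -3*26 = -78)
(16 + (3/C(-2) + 8/6))*q = (16 + (3/5 + 8/6))*(-78) = (16 + (3*(⅕) + 8*(⅙)))*(-78) = (16 + (⅗ + 4/3))*(-78) = (16 + 29/15)*(-78) = (269/15)*(-78) = -6994/5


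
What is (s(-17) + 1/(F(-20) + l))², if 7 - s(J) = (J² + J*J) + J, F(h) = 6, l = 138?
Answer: 6364050625/20736 ≈ 3.0691e+5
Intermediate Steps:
s(J) = 7 - J - 2*J² (s(J) = 7 - ((J² + J*J) + J) = 7 - ((J² + J²) + J) = 7 - (2*J² + J) = 7 - (J + 2*J²) = 7 + (-J - 2*J²) = 7 - J - 2*J²)
(s(-17) + 1/(F(-20) + l))² = ((7 - 1*(-17) - 2*(-17)²) + 1/(6 + 138))² = ((7 + 17 - 2*289) + 1/144)² = ((7 + 17 - 578) + 1/144)² = (-554 + 1/144)² = (-79775/144)² = 6364050625/20736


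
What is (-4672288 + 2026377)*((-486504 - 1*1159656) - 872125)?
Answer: 6663157982635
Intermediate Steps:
(-4672288 + 2026377)*((-486504 - 1*1159656) - 872125) = -2645911*((-486504 - 1159656) - 872125) = -2645911*(-1646160 - 872125) = -2645911*(-2518285) = 6663157982635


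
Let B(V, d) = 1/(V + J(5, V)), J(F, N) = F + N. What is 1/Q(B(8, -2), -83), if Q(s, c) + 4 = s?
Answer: -21/83 ≈ -0.25301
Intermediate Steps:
B(V, d) = 1/(5 + 2*V) (B(V, d) = 1/(V + (5 + V)) = 1/(5 + 2*V))
Q(s, c) = -4 + s
1/Q(B(8, -2), -83) = 1/(-4 + 1/(5 + 2*8)) = 1/(-4 + 1/(5 + 16)) = 1/(-4 + 1/21) = 1/(-83/21) = -21/83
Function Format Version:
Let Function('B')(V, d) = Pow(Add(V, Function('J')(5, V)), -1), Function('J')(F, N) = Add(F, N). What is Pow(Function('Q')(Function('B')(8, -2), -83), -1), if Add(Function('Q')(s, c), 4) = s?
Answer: Rational(-21, 83) ≈ -0.25301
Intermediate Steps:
Function('B')(V, d) = Pow(Add(5, Mul(2, V)), -1) (Function('B')(V, d) = Pow(Add(V, Add(5, V)), -1) = Pow(Add(5, Mul(2, V)), -1))
Function('Q')(s, c) = Add(-4, s)
Pow(Function('Q')(Function('B')(8, -2), -83), -1) = Pow(Add(-4, Pow(Add(5, Mul(2, 8)), -1)), -1) = Pow(Add(-4, Pow(Add(5, 16), -1)), -1) = Pow(Add(-4, Pow(21, -1)), -1) = Pow(Add(-4, Rational(1, 21)), -1) = Pow(Rational(-83, 21), -1) = Rational(-21, 83)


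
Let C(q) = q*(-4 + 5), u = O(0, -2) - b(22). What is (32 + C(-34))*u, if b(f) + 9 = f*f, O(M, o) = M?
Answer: 950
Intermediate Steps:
b(f) = -9 + f² (b(f) = -9 + f*f = -9 + f²)
u = -475 (u = 0 - (-9 + 22²) = 0 - (-9 + 484) = 0 - 1*475 = 0 - 475 = -475)
C(q) = q (C(q) = q*1 = q)
(32 + C(-34))*u = (32 - 34)*(-475) = -2*(-475) = 950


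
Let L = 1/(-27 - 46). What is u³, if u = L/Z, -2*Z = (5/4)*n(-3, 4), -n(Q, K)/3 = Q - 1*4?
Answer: 512/450335804625 ≈ 1.1369e-9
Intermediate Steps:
n(Q, K) = 12 - 3*Q (n(Q, K) = -3*(Q - 1*4) = -3*(Q - 4) = -3*(-4 + Q) = 12 - 3*Q)
L = -1/73 (L = 1/(-73) = -1/73 ≈ -0.013699)
Z = -105/8 (Z = -5/4*(12 - 3*(-3))/2 = -(¼)*5*(12 + 9)/2 = -5*21/8 = -½*105/4 = -105/8 ≈ -13.125)
u = 8/7665 (u = -1/(73*(-105/8)) = -1/73*(-8/105) = 8/7665 ≈ 0.0010437)
u³ = (8/7665)³ = 512/450335804625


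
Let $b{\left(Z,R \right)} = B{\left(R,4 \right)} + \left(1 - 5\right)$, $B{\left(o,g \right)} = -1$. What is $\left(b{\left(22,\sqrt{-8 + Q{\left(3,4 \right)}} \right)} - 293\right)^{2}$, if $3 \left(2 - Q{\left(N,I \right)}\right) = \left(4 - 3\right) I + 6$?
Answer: $88804$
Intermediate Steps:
$Q{\left(N,I \right)} = - \frac{I}{3}$ ($Q{\left(N,I \right)} = 2 - \frac{\left(4 - 3\right) I + 6}{3} = 2 - \frac{1 I + 6}{3} = 2 - \frac{I + 6}{3} = 2 - \frac{6 + I}{3} = 2 - \left(2 + \frac{I}{3}\right) = - \frac{I}{3}$)
$b{\left(Z,R \right)} = -5$ ($b{\left(Z,R \right)} = -1 + \left(1 - 5\right) = -1 - 4 = -5$)
$\left(b{\left(22,\sqrt{-8 + Q{\left(3,4 \right)}} \right)} - 293\right)^{2} = \left(-5 - 293\right)^{2} = \left(-298\right)^{2} = 88804$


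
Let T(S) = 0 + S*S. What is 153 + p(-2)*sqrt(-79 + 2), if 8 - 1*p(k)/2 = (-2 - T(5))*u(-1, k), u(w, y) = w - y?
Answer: 153 + 70*I*sqrt(77) ≈ 153.0 + 614.25*I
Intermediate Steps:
T(S) = S**2 (T(S) = 0 + S**2 = S**2)
p(k) = -38 - 54*k (p(k) = 16 - 2*(-2 - 1*5**2)*(-1 - k) = 16 - 2*(-2 - 1*25)*(-1 - k) = 16 - 2*(-2 - 25)*(-1 - k) = 16 - (-54)*(-1 - k) = 16 - 2*(27 + 27*k) = 16 + (-54 - 54*k) = -38 - 54*k)
153 + p(-2)*sqrt(-79 + 2) = 153 + (-38 - 54*(-2))*sqrt(-79 + 2) = 153 + (-38 + 108)*sqrt(-77) = 153 + 70*(I*sqrt(77)) = 153 + 70*I*sqrt(77)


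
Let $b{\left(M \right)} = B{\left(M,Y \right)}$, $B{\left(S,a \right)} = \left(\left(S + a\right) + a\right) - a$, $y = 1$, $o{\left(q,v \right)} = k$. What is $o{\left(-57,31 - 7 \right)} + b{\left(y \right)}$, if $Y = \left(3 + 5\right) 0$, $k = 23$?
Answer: $24$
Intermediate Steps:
$Y = 0$ ($Y = 8 \cdot 0 = 0$)
$o{\left(q,v \right)} = 23$
$B{\left(S,a \right)} = S + a$ ($B{\left(S,a \right)} = \left(S + 2 a\right) - a = S + a$)
$b{\left(M \right)} = M$ ($b{\left(M \right)} = M + 0 = M$)
$o{\left(-57,31 - 7 \right)} + b{\left(y \right)} = 23 + 1 = 24$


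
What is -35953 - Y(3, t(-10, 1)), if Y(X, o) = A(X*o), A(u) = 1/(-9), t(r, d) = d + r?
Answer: -323576/9 ≈ -35953.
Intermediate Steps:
A(u) = -⅑
Y(X, o) = -⅑
-35953 - Y(3, t(-10, 1)) = -35953 - 1*(-⅑) = -35953 + ⅑ = -323576/9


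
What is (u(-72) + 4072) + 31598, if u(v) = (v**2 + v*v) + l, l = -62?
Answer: 45976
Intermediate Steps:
u(v) = -62 + 2*v**2 (u(v) = (v**2 + v*v) - 62 = (v**2 + v**2) - 62 = 2*v**2 - 62 = -62 + 2*v**2)
(u(-72) + 4072) + 31598 = ((-62 + 2*(-72)**2) + 4072) + 31598 = ((-62 + 2*5184) + 4072) + 31598 = ((-62 + 10368) + 4072) + 31598 = (10306 + 4072) + 31598 = 14378 + 31598 = 45976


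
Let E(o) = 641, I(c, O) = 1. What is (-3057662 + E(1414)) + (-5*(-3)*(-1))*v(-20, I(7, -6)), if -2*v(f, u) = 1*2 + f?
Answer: -3057156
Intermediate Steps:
v(f, u) = -1 - f/2 (v(f, u) = -(1*2 + f)/2 = -(2 + f)/2 = -1 - f/2)
(-3057662 + E(1414)) + (-5*(-3)*(-1))*v(-20, I(7, -6)) = (-3057662 + 641) + (-5*(-3)*(-1))*(-1 - 1/2*(-20)) = -3057021 + (15*(-1))*(-1 + 10) = -3057021 - 15*9 = -3057021 - 135 = -3057156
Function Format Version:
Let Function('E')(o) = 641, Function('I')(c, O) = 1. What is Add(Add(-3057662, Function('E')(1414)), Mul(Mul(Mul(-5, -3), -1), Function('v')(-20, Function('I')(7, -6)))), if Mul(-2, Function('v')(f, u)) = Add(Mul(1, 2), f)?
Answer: -3057156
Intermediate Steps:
Function('v')(f, u) = Add(-1, Mul(Rational(-1, 2), f)) (Function('v')(f, u) = Mul(Rational(-1, 2), Add(Mul(1, 2), f)) = Mul(Rational(-1, 2), Add(2, f)) = Add(-1, Mul(Rational(-1, 2), f)))
Add(Add(-3057662, Function('E')(1414)), Mul(Mul(Mul(-5, -3), -1), Function('v')(-20, Function('I')(7, -6)))) = Add(Add(-3057662, 641), Mul(Mul(Mul(-5, -3), -1), Add(-1, Mul(Rational(-1, 2), -20)))) = Add(-3057021, Mul(Mul(15, -1), Add(-1, 10))) = Add(-3057021, Mul(-15, 9)) = Add(-3057021, -135) = -3057156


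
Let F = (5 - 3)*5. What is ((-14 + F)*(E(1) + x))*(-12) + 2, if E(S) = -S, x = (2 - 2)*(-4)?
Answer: -46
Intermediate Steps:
x = 0 (x = 0*(-4) = 0)
F = 10 (F = 2*5 = 10)
((-14 + F)*(E(1) + x))*(-12) + 2 = ((-14 + 10)*(-1*1 + 0))*(-12) + 2 = -4*(-1 + 0)*(-12) + 2 = -4*(-1)*(-12) + 2 = 4*(-12) + 2 = -48 + 2 = -46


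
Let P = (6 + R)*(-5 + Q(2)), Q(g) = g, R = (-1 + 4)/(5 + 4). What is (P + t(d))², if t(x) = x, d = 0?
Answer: 361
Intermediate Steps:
R = ⅓ (R = 3/9 = 3*(⅑) = ⅓ ≈ 0.33333)
P = -19 (P = (6 + ⅓)*(-5 + 2) = (19/3)*(-3) = -19)
(P + t(d))² = (-19 + 0)² = (-19)² = 361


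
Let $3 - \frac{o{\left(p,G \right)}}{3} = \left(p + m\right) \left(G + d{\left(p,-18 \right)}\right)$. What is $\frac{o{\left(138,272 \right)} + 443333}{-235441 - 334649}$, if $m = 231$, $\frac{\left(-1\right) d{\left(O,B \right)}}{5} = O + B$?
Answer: $- \frac{403219}{285045} \approx -1.4146$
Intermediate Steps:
$d{\left(O,B \right)} = - 5 B - 5 O$ ($d{\left(O,B \right)} = - 5 \left(O + B\right) = - 5 \left(B + O\right) = - 5 B - 5 O$)
$o{\left(p,G \right)} = 9 - 3 \left(231 + p\right) \left(90 + G - 5 p\right)$ ($o{\left(p,G \right)} = 9 - 3 \left(p + 231\right) \left(G - \left(-90 + 5 p\right)\right) = 9 - 3 \left(231 + p\right) \left(G - \left(-90 + 5 p\right)\right) = 9 - 3 \left(231 + p\right) \left(90 + G - 5 p\right)$)
$\frac{o{\left(138,272 \right)} + 443333}{-235441 - 334649} = \frac{\left(-62361 - 188496 + 15 \cdot 138^{2} + 3195 \cdot 138 - 816 \cdot 138\right) + 443333}{-235441 - 334649} = \frac{\left(-62361 - 188496 + 15 \cdot 19044 + 440910 - 112608\right) + 443333}{-570090} = \left(\left(-62361 - 188496 + 285660 + 440910 - 112608\right) + 443333\right) \left(- \frac{1}{570090}\right) = \left(363105 + 443333\right) \left(- \frac{1}{570090}\right) = 806438 \left(- \frac{1}{570090}\right) = - \frac{403219}{285045}$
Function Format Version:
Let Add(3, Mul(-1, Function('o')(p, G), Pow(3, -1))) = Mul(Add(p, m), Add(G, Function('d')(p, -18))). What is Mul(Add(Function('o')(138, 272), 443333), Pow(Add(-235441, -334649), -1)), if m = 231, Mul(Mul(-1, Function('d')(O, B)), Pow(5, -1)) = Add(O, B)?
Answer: Rational(-403219, 285045) ≈ -1.4146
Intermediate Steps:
Function('d')(O, B) = Add(Mul(-5, B), Mul(-5, O)) (Function('d')(O, B) = Mul(-5, Add(O, B)) = Mul(-5, Add(B, O)) = Add(Mul(-5, B), Mul(-5, O)))
Function('o')(p, G) = Add(9, Mul(-3, Add(231, p), Add(90, G, Mul(-5, p)))) (Function('o')(p, G) = Add(9, Mul(-3, Mul(Add(p, 231), Add(G, Add(Mul(-5, -18), Mul(-5, p)))))) = Add(9, Mul(-3, Mul(Add(231, p), Add(G, Add(90, Mul(-5, p)))))) = Add(9, Mul(-3, Mul(Add(231, p), Add(90, G, Mul(-5, p))))) = Add(9, Mul(-3, Add(231, p), Add(90, G, Mul(-5, p)))))
Mul(Add(Function('o')(138, 272), 443333), Pow(Add(-235441, -334649), -1)) = Mul(Add(Add(-62361, Mul(-693, 272), Mul(15, Pow(138, 2)), Mul(3195, 138), Mul(-3, 272, 138)), 443333), Pow(Add(-235441, -334649), -1)) = Mul(Add(Add(-62361, -188496, Mul(15, 19044), 440910, -112608), 443333), Pow(-570090, -1)) = Mul(Add(Add(-62361, -188496, 285660, 440910, -112608), 443333), Rational(-1, 570090)) = Mul(Add(363105, 443333), Rational(-1, 570090)) = Mul(806438, Rational(-1, 570090)) = Rational(-403219, 285045)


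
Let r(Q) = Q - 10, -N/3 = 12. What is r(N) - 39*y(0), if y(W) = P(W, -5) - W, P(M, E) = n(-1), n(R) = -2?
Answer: 32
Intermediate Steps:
P(M, E) = -2
N = -36 (N = -3*12 = -36)
r(Q) = -10 + Q
y(W) = -2 - W
r(N) - 39*y(0) = (-10 - 36) - 39*(-2 - 1*0) = -46 - 39*(-2 + 0) = -46 - 39*(-2) = -46 + 78 = 32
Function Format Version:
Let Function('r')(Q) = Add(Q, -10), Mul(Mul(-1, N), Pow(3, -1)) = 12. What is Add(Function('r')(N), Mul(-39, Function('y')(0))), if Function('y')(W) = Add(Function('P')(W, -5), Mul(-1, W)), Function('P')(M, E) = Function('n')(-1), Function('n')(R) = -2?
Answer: 32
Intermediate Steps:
Function('P')(M, E) = -2
N = -36 (N = Mul(-3, 12) = -36)
Function('r')(Q) = Add(-10, Q)
Function('y')(W) = Add(-2, Mul(-1, W))
Add(Function('r')(N), Mul(-39, Function('y')(0))) = Add(Add(-10, -36), Mul(-39, Add(-2, Mul(-1, 0)))) = Add(-46, Mul(-39, Add(-2, 0))) = Add(-46, Mul(-39, -2)) = Add(-46, 78) = 32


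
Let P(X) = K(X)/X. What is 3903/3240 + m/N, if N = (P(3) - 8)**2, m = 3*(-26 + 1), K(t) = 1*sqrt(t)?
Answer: 562781/39399480 - 3600*sqrt(3)/36481 ≈ -0.15664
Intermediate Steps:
K(t) = sqrt(t)
m = -75 (m = 3*(-25) = -75)
P(X) = 1/sqrt(X) (P(X) = sqrt(X)/X = 1/sqrt(X))
N = (-8 + sqrt(3)/3)**2 (N = (1/sqrt(3) - 8)**2 = (sqrt(3)/3 - 8)**2 = (-8 + sqrt(3)/3)**2 ≈ 55.096)
3903/3240 + m/N = 3903/3240 - 75*9/(24 - sqrt(3))**2 = 3903*(1/3240) - 675/(24 - sqrt(3))**2 = 1301/1080 - 675/(24 - sqrt(3))**2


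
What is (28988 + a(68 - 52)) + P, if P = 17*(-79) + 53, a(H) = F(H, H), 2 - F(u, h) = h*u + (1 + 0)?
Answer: 27443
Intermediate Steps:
F(u, h) = 1 - h*u (F(u, h) = 2 - (h*u + (1 + 0)) = 2 - (h*u + 1) = 2 - (1 + h*u) = 2 + (-1 - h*u) = 1 - h*u)
a(H) = 1 - H² (a(H) = 1 - H*H = 1 - H²)
P = -1290 (P = -1343 + 53 = -1290)
(28988 + a(68 - 52)) + P = (28988 + (1 - (68 - 52)²)) - 1290 = (28988 + (1 - 1*16²)) - 1290 = (28988 + (1 - 1*256)) - 1290 = (28988 + (1 - 256)) - 1290 = (28988 - 255) - 1290 = 28733 - 1290 = 27443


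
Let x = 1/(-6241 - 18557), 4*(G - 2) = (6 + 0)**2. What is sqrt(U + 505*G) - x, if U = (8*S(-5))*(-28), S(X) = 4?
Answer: 1/24798 + sqrt(4659) ≈ 68.257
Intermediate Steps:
U = -896 (U = (8*4)*(-28) = 32*(-28) = -896)
G = 11 (G = 2 + (6 + 0)**2/4 = 2 + (1/4)*6**2 = 2 + (1/4)*36 = 2 + 9 = 11)
x = -1/24798 (x = 1/(-24798) = -1/24798 ≈ -4.0326e-5)
sqrt(U + 505*G) - x = sqrt(-896 + 505*11) - 1*(-1/24798) = sqrt(-896 + 5555) + 1/24798 = sqrt(4659) + 1/24798 = 1/24798 + sqrt(4659)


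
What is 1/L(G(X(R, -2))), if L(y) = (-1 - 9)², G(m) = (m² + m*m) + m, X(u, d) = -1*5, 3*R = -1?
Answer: 1/100 ≈ 0.010000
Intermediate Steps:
R = -⅓ (R = (⅓)*(-1) = -⅓ ≈ -0.33333)
X(u, d) = -5
G(m) = m + 2*m² (G(m) = (m² + m²) + m = 2*m² + m = m + 2*m²)
L(y) = 100 (L(y) = (-10)² = 100)
1/L(G(X(R, -2))) = 1/100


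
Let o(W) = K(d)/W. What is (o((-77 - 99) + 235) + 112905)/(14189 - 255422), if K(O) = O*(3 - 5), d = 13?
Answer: -6661369/14232747 ≈ -0.46803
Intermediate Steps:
K(O) = -2*O (K(O) = O*(-2) = -2*O)
o(W) = -26/W (o(W) = (-2*13)/W = -26/W)
(o((-77 - 99) + 235) + 112905)/(14189 - 255422) = (-26/((-77 - 99) + 235) + 112905)/(14189 - 255422) = (-26/(-176 + 235) + 112905)/(-241233) = (-26/59 + 112905)*(-1/241233) = (6661369/59)*(-1/241233) = -6661369/14232747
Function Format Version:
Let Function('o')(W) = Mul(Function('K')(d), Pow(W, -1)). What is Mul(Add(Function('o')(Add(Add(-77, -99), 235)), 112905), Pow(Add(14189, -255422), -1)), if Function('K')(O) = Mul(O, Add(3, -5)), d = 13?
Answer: Rational(-6661369, 14232747) ≈ -0.46803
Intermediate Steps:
Function('K')(O) = Mul(-2, O) (Function('K')(O) = Mul(O, -2) = Mul(-2, O))
Function('o')(W) = Mul(-26, Pow(W, -1)) (Function('o')(W) = Mul(Mul(-2, 13), Pow(W, -1)) = Mul(-26, Pow(W, -1)))
Mul(Add(Function('o')(Add(Add(-77, -99), 235)), 112905), Pow(Add(14189, -255422), -1)) = Mul(Add(Mul(-26, Pow(Add(Add(-77, -99), 235), -1)), 112905), Pow(Add(14189, -255422), -1)) = Mul(Add(Mul(-26, Pow(Add(-176, 235), -1)), 112905), Pow(-241233, -1)) = Mul(Add(Mul(-26, Pow(59, -1)), 112905), Rational(-1, 241233)) = Mul(Add(Mul(-26, Rational(1, 59)), 112905), Rational(-1, 241233)) = Mul(Add(Rational(-26, 59), 112905), Rational(-1, 241233)) = Mul(Rational(6661369, 59), Rational(-1, 241233)) = Rational(-6661369, 14232747)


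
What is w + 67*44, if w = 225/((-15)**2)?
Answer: 2949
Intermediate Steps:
w = 1 (w = 225/225 = 225*(1/225) = 1)
w + 67*44 = 1 + 67*44 = 1 + 2948 = 2949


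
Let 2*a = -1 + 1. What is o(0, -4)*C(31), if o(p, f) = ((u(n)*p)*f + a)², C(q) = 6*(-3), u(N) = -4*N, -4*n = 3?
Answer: 0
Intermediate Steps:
n = -¾ (n = -¼*3 = -¾ ≈ -0.75000)
a = 0 (a = (-1 + 1)/2 = (½)*0 = 0)
C(q) = -18
o(p, f) = 9*f²*p² (o(p, f) = (((-4*(-¾))*p)*f + 0)² = ((3*p)*f + 0)² = (3*f*p + 0)² = (3*f*p)² = 9*f²*p²)
o(0, -4)*C(31) = (9*(-4)²*0²)*(-18) = (9*16*0)*(-18) = 0*(-18) = 0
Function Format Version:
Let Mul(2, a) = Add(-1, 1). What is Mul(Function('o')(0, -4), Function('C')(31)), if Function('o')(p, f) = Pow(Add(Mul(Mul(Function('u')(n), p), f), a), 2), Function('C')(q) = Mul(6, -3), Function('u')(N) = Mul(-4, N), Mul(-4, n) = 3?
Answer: 0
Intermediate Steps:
n = Rational(-3, 4) (n = Mul(Rational(-1, 4), 3) = Rational(-3, 4) ≈ -0.75000)
a = 0 (a = Mul(Rational(1, 2), Add(-1, 1)) = Mul(Rational(1, 2), 0) = 0)
Function('C')(q) = -18
Function('o')(p, f) = Mul(9, Pow(f, 2), Pow(p, 2)) (Function('o')(p, f) = Pow(Add(Mul(Mul(Mul(-4, Rational(-3, 4)), p), f), 0), 2) = Pow(Add(Mul(Mul(3, p), f), 0), 2) = Pow(Add(Mul(3, f, p), 0), 2) = Pow(Mul(3, f, p), 2) = Mul(9, Pow(f, 2), Pow(p, 2)))
Mul(Function('o')(0, -4), Function('C')(31)) = Mul(Mul(9, Pow(-4, 2), Pow(0, 2)), -18) = Mul(Mul(9, 16, 0), -18) = Mul(0, -18) = 0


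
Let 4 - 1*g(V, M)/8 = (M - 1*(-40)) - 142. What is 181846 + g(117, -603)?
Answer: 187518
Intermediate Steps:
g(V, M) = 848 - 8*M (g(V, M) = 32 - 8*((M - 1*(-40)) - 142) = 32 - 8*((M + 40) - 142) = 32 - 8*((40 + M) - 142) = 32 - 8*(-102 + M) = 32 + (816 - 8*M) = 848 - 8*M)
181846 + g(117, -603) = 181846 + (848 - 8*(-603)) = 181846 + (848 + 4824) = 181846 + 5672 = 187518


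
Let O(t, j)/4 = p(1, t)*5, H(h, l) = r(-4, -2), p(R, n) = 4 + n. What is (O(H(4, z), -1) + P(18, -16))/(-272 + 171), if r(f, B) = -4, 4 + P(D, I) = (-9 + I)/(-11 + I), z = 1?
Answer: 83/2727 ≈ 0.030436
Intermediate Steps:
P(D, I) = -4 + (-9 + I)/(-11 + I)
H(h, l) = -4
O(t, j) = 80 + 20*t (O(t, j) = 4*((4 + t)*5) = 4*(20 + 5*t) = 80 + 20*t)
(O(H(4, z), -1) + P(18, -16))/(-272 + 171) = ((80 + 20*(-4)) + (35 - 3*(-16))/(-11 - 16))/(-272 + 171) = ((80 - 80) + (35 + 48)/(-27))/(-101) = (0 - 1/27*83)*(-1/101) = (0 - 83/27)*(-1/101) = -83/27*(-1/101) = 83/2727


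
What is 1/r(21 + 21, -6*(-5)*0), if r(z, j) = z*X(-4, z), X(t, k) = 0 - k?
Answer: -1/1764 ≈ -0.00056689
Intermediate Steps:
X(t, k) = -k
r(z, j) = -z² (r(z, j) = z*(-z) = -z²)
1/r(21 + 21, -6*(-5)*0) = 1/(-(21 + 21)²) = 1/(-1*42²) = 1/(-1*1764) = 1/(-1764) = -1/1764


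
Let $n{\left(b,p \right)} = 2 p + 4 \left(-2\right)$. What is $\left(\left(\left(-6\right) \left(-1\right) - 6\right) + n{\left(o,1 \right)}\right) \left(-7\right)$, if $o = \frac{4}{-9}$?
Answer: $42$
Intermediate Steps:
$o = - \frac{4}{9}$ ($o = 4 \left(- \frac{1}{9}\right) = - \frac{4}{9} \approx -0.44444$)
$n{\left(b,p \right)} = -8 + 2 p$ ($n{\left(b,p \right)} = 2 p - 8 = -8 + 2 p$)
$\left(\left(\left(-6\right) \left(-1\right) - 6\right) + n{\left(o,1 \right)}\right) \left(-7\right) = \left(\left(\left(-6\right) \left(-1\right) - 6\right) + \left(-8 + 2 \cdot 1\right)\right) \left(-7\right) = \left(\left(6 - 6\right) + \left(-8 + 2\right)\right) \left(-7\right) = \left(0 - 6\right) \left(-7\right) = \left(-6\right) \left(-7\right) = 42$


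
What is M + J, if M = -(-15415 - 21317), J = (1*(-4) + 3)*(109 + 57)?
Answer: 36566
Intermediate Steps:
J = -166 (J = (-4 + 3)*166 = -1*166 = -166)
M = 36732 (M = -1*(-36732) = 36732)
M + J = 36732 - 166 = 36566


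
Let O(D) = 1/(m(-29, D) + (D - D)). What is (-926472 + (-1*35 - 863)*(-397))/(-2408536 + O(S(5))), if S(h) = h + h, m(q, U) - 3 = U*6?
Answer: 35907858/151737767 ≈ 0.23664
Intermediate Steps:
m(q, U) = 3 + 6*U (m(q, U) = 3 + U*6 = 3 + 6*U)
S(h) = 2*h
O(D) = 1/(3 + 6*D) (O(D) = 1/((3 + 6*D) + (D - D)) = 1/((3 + 6*D) + 0) = 1/(3 + 6*D))
(-926472 + (-1*35 - 863)*(-397))/(-2408536 + O(S(5))) = (-926472 + (-1*35 - 863)*(-397))/(-2408536 + 1/(3*(1 + 2*(2*5)))) = (-926472 + (-35 - 863)*(-397))/(-2408536 + 1/(3*(1 + 2*10))) = (-926472 - 898*(-397))/(-2408536 + 1/(3*(1 + 20))) = (-926472 + 356506)/(-2408536 + (1/3)/21) = -569966/(-2408536 + (1/3)*(1/21)) = -569966/(-2408536 + 1/63) = -569966/(-151737767/63) = -569966*(-63/151737767) = 35907858/151737767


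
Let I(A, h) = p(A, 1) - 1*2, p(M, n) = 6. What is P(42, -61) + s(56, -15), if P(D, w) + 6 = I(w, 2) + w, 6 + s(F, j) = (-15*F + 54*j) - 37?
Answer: -1756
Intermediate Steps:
s(F, j) = -43 - 15*F + 54*j (s(F, j) = -6 + ((-15*F + 54*j) - 37) = -6 + (-37 - 15*F + 54*j) = -43 - 15*F + 54*j)
I(A, h) = 4 (I(A, h) = 6 - 1*2 = 6 - 2 = 4)
P(D, w) = -2 + w (P(D, w) = -6 + (4 + w) = -2 + w)
P(42, -61) + s(56, -15) = (-2 - 61) + (-43 - 15*56 + 54*(-15)) = -63 + (-43 - 840 - 810) = -63 - 1693 = -1756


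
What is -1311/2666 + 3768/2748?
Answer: 536905/610514 ≈ 0.87943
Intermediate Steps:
-1311/2666 + 3768/2748 = -1311*1/2666 + 3768*(1/2748) = -1311/2666 + 314/229 = 536905/610514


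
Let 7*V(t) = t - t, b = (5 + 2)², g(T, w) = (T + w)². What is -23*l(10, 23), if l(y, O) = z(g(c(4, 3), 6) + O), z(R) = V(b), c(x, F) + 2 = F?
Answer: 0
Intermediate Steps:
c(x, F) = -2 + F
b = 49 (b = 7² = 49)
V(t) = 0 (V(t) = (t - t)/7 = (⅐)*0 = 0)
z(R) = 0
l(y, O) = 0
-23*l(10, 23) = -23*0 = 0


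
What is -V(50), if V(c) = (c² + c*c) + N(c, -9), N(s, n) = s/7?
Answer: -35050/7 ≈ -5007.1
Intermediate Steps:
N(s, n) = s/7 (N(s, n) = s*(⅐) = s/7)
V(c) = 2*c² + c/7 (V(c) = (c² + c*c) + c/7 = (c² + c²) + c/7 = 2*c² + c/7)
-V(50) = -50*(1 + 14*50)/7 = -50*(1 + 700)/7 = -50*701/7 = -1*35050/7 = -35050/7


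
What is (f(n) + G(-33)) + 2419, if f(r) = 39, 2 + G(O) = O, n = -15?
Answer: 2423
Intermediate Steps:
G(O) = -2 + O
(f(n) + G(-33)) + 2419 = (39 + (-2 - 33)) + 2419 = (39 - 35) + 2419 = 4 + 2419 = 2423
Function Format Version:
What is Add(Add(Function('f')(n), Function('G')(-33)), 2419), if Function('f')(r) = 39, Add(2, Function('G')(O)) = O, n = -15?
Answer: 2423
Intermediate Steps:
Function('G')(O) = Add(-2, O)
Add(Add(Function('f')(n), Function('G')(-33)), 2419) = Add(Add(39, Add(-2, -33)), 2419) = Add(Add(39, -35), 2419) = Add(4, 2419) = 2423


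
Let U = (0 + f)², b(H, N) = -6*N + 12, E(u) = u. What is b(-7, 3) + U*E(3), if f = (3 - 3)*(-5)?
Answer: -6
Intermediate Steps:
b(H, N) = 12 - 6*N
f = 0 (f = 0*(-5) = 0)
U = 0 (U = (0 + 0)² = 0² = 0)
b(-7, 3) + U*E(3) = (12 - 6*3) + 0*3 = (12 - 18) + 0 = -6 + 0 = -6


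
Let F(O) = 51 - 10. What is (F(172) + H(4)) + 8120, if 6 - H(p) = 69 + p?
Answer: 8094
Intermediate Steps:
H(p) = -63 - p (H(p) = 6 - (69 + p) = 6 + (-69 - p) = -63 - p)
F(O) = 41
(F(172) + H(4)) + 8120 = (41 + (-63 - 1*4)) + 8120 = (41 + (-63 - 4)) + 8120 = (41 - 67) + 8120 = -26 + 8120 = 8094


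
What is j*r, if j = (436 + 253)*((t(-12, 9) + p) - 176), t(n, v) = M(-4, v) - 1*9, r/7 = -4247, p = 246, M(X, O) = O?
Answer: -1433829670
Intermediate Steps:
r = -29729 (r = 7*(-4247) = -29729)
t(n, v) = -9 + v (t(n, v) = v - 1*9 = v - 9 = -9 + v)
j = 48230 (j = (436 + 253)*(((-9 + 9) + 246) - 176) = 689*((0 + 246) - 176) = 689*(246 - 176) = 689*70 = 48230)
j*r = 48230*(-29729) = -1433829670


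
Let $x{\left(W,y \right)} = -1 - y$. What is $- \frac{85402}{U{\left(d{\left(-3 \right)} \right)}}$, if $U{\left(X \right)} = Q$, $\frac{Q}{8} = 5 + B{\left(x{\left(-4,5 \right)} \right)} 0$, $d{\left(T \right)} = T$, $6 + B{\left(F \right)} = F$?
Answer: $- \frac{42701}{20} \approx -2135.1$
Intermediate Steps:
$B{\left(F \right)} = -6 + F$
$Q = 40$ ($Q = 8 \left(5 + \left(-6 - 6\right) 0\right) = 8 \left(5 - 0\right) = 8 \left(5 + 0\right) = 8 \cdot 5 = 40$)
$U{\left(X \right)} = 40$
$- \frac{85402}{U{\left(d{\left(-3 \right)} \right)}} = - \frac{85402}{40} = \left(-85402\right) \frac{1}{40} = - \frac{42701}{20}$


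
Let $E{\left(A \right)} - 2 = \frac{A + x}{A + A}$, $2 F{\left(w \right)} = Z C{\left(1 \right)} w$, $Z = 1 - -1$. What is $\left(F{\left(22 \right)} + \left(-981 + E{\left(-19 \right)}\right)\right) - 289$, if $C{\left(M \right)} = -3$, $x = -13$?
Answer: $- \frac{25330}{19} \approx -1333.2$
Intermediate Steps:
$Z = 2$ ($Z = 1 + 1 = 2$)
$F{\left(w \right)} = - 3 w$ ($F{\left(w \right)} = \frac{2 \left(-3\right) w}{2} = \frac{\left(-6\right) w}{2} = - 3 w$)
$E{\left(A \right)} = 2 + \frac{-13 + A}{2 A}$ ($E{\left(A \right)} = 2 + \frac{A - 13}{A + A} = 2 + \frac{-13 + A}{2 A}$)
$\left(F{\left(22 \right)} + \left(-981 + E{\left(-19 \right)}\right)\right) - 289 = \left(\left(-3\right) 22 - \left(981 - \frac{-13 + 5 \left(-19\right)}{2 \left(-19\right)}\right)\right) - 289 = \left(-66 - \left(981 + \frac{-13 - 95}{38}\right)\right) - 289 = \left(-66 - \left(981 + \frac{1}{38} \left(-108\right)\right)\right) - 289 = \left(-66 + \left(-981 + \frac{54}{19}\right)\right) - 289 = \left(-66 - \frac{18585}{19}\right) - 289 = - \frac{19839}{19} - 289 = - \frac{25330}{19}$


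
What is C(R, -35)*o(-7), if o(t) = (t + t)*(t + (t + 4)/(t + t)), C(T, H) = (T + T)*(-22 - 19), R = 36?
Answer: -280440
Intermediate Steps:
C(T, H) = -82*T (C(T, H) = (2*T)*(-41) = -82*T)
o(t) = 2*t*(t + (4 + t)/(2*t)) (o(t) = (2*t)*(t + (4 + t)/((2*t))) = (2*t)*(t + (4 + t)*(1/(2*t))) = (2*t)*(t + (4 + t)/(2*t)) = 2*t*(t + (4 + t)/(2*t)))
C(R, -35)*o(-7) = (-82*36)*(4 - 7 + 2*(-7)**2) = -2952*(4 - 7 + 2*49) = -2952*(4 - 7 + 98) = -2952*95 = -280440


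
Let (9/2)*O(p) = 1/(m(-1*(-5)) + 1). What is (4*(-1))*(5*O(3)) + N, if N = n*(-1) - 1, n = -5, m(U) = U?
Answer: 88/27 ≈ 3.2593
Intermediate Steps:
O(p) = 1/27 (O(p) = 2/(9*(-1*(-5) + 1)) = 2/(9*(5 + 1)) = (2/9)/6 = (2/9)*(⅙) = 1/27)
N = 4 (N = -5*(-1) - 1 = 5 - 1 = 4)
(4*(-1))*(5*O(3)) + N = (4*(-1))*(5*(1/27)) + 4 = -4*5/27 + 4 = -20/27 + 4 = 88/27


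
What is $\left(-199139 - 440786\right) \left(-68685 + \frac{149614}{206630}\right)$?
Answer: $\frac{908196402164480}{20663} \approx 4.3953 \cdot 10^{10}$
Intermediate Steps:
$\left(-199139 - 440786\right) \left(-68685 + \frac{149614}{206630}\right) = - 639925 \left(-68685 + 149614 \cdot \frac{1}{206630}\right) = - 639925 \left(-68685 + \frac{74807}{103315}\right) = \left(-639925\right) \left(- \frac{7096115968}{103315}\right) = \frac{908196402164480}{20663}$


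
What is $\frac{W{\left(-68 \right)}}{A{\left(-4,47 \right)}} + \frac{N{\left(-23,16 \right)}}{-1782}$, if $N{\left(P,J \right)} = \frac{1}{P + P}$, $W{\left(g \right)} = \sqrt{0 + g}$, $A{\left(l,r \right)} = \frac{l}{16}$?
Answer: $\frac{1}{81972} - 8 i \sqrt{17} \approx 1.2199 \cdot 10^{-5} - 32.985 i$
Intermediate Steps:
$A{\left(l,r \right)} = \frac{l}{16}$ ($A{\left(l,r \right)} = l \frac{1}{16} = \frac{l}{16}$)
$W{\left(g \right)} = \sqrt{g}$
$N{\left(P,J \right)} = \frac{1}{2 P}$
$\frac{W{\left(-68 \right)}}{A{\left(-4,47 \right)}} + \frac{N{\left(-23,16 \right)}}{-1782} = \frac{\sqrt{-68}}{\frac{1}{16} \left(-4\right)} + \frac{\frac{1}{2} \frac{1}{-23}}{-1782} = \frac{2 i \sqrt{17}}{- \frac{1}{4}} + \frac{1}{2} \left(- \frac{1}{23}\right) \left(- \frac{1}{1782}\right) = 2 i \sqrt{17} \left(-4\right) - - \frac{1}{81972} = - 8 i \sqrt{17} + \frac{1}{81972} = \frac{1}{81972} - 8 i \sqrt{17}$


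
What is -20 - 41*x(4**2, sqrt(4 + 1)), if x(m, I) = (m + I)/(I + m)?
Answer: -61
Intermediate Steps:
x(m, I) = 1 (x(m, I) = (I + m)/(I + m) = 1)
-20 - 41*x(4**2, sqrt(4 + 1)) = -20 - 41*1 = -20 - 41 = -61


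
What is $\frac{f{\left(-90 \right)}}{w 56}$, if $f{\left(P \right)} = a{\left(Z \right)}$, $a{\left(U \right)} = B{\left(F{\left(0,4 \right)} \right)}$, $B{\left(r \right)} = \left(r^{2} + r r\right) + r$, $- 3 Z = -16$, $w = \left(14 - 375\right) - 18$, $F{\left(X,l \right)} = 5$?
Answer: $- \frac{55}{21224} \approx -0.0025914$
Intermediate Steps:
$w = -379$ ($w = -361 - 18 = -379$)
$Z = \frac{16}{3}$ ($Z = \left(- \frac{1}{3}\right) \left(-16\right) = \frac{16}{3} \approx 5.3333$)
$B{\left(r \right)} = r + 2 r^{2}$ ($B{\left(r \right)} = \left(r^{2} + r^{2}\right) + r = 2 r^{2} + r = r + 2 r^{2}$)
$a{\left(U \right)} = 55$ ($a{\left(U \right)} = 5 \left(1 + 2 \cdot 5\right) = 5 \left(1 + 10\right) = 5 \cdot 11 = 55$)
$f{\left(P \right)} = 55$
$\frac{f{\left(-90 \right)}}{w 56} = \frac{55}{\left(-379\right) 56} = \frac{55}{-21224} = 55 \left(- \frac{1}{21224}\right) = - \frac{55}{21224}$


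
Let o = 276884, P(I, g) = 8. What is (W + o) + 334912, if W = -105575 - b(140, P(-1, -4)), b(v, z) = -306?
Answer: 506527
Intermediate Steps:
W = -105269 (W = -105575 - 1*(-306) = -105575 + 306 = -105269)
(W + o) + 334912 = (-105269 + 276884) + 334912 = 171615 + 334912 = 506527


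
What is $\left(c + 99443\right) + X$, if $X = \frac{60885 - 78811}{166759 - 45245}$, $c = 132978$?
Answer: $\frac{14121193734}{60757} \approx 2.3242 \cdot 10^{5}$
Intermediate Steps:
$X = - \frac{8963}{60757}$ ($X = - \frac{17926}{121514} = \left(-17926\right) \frac{1}{121514} = - \frac{8963}{60757} \approx -0.14752$)
$\left(c + 99443\right) + X = \left(132978 + 99443\right) - \frac{8963}{60757} = 232421 - \frac{8963}{60757} = \frac{14121193734}{60757}$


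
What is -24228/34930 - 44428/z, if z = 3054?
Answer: -406465588/26669055 ≈ -15.241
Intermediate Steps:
-24228/34930 - 44428/z = -24228/34930 - 44428/3054 = -24228*1/34930 - 44428*1/3054 = -12114/17465 - 22214/1527 = -406465588/26669055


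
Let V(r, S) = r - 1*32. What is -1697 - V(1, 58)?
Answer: -1666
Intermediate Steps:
V(r, S) = -32 + r (V(r, S) = r - 32 = -32 + r)
-1697 - V(1, 58) = -1697 - (-32 + 1) = -1697 - 1*(-31) = -1697 + 31 = -1666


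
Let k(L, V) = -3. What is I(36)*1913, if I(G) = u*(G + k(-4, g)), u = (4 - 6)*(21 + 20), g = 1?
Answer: -5176578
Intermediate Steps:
u = -82 (u = -2*41 = -82)
I(G) = 246 - 82*G (I(G) = -82*(G - 3) = -82*(-3 + G) = 246 - 82*G)
I(36)*1913 = (246 - 82*36)*1913 = (246 - 2952)*1913 = -2706*1913 = -5176578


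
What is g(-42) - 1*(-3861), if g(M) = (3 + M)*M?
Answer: 5499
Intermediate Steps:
g(M) = M*(3 + M)
g(-42) - 1*(-3861) = -42*(3 - 42) - 1*(-3861) = -42*(-39) + 3861 = 1638 + 3861 = 5499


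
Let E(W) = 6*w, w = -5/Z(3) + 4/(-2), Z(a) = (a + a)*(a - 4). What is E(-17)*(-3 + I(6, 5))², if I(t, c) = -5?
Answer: -448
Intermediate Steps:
Z(a) = 2*a*(-4 + a) (Z(a) = (2*a)*(-4 + a) = 2*a*(-4 + a))
w = -7/6 (w = -5*1/(6*(-4 + 3)) + 4/(-2) = -5/(2*3*(-1)) + 4*(-½) = -5/(-6) - 2 = -5*(-⅙) - 2 = ⅚ - 2 = -7/6 ≈ -1.1667)
E(W) = -7 (E(W) = 6*(-7/6) = -7)
E(-17)*(-3 + I(6, 5))² = -7*(-3 - 5)² = -7*(-8)² = -7*64 = -448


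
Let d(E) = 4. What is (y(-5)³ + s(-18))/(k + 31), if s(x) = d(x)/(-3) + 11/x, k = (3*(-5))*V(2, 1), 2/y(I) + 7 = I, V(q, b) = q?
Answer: -421/216 ≈ -1.9491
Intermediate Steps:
y(I) = 2/(-7 + I)
k = -30 (k = (3*(-5))*2 = -15*2 = -30)
s(x) = -4/3 + 11/x (s(x) = 4/(-3) + 11/x = 4*(-⅓) + 11/x = -4/3 + 11/x)
(y(-5)³ + s(-18))/(k + 31) = ((2/(-7 - 5))³ + (-4/3 + 11/(-18)))/(-30 + 31) = ((2/(-12))³ + (-4/3 + 11*(-1/18)))/1 = ((2*(-1/12))³ + (-4/3 - 11/18))*1 = ((-⅙)³ - 35/18)*1 = (-1/216 - 35/18)*1 = -421/216*1 = -421/216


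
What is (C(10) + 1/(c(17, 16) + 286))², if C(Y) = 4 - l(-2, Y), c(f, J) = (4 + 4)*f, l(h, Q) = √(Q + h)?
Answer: 4277393/178084 - 3378*√2/211 ≈ 1.3781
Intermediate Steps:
c(f, J) = 8*f
C(Y) = 4 - √(-2 + Y) (C(Y) = 4 - √(Y - 2) = 4 - √(-2 + Y))
(C(10) + 1/(c(17, 16) + 286))² = ((4 - √(-2 + 10)) + 1/(8*17 + 286))² = ((4 - √8) + 1/(136 + 286))² = ((4 - 2*√2) + 1/422)² = (1689/422 - 2*√2)²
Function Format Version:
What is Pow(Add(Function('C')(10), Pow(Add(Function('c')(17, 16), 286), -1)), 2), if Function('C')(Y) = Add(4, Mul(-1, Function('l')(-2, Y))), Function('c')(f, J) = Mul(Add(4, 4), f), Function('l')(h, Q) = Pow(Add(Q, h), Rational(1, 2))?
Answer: Add(Rational(4277393, 178084), Mul(Rational(-3378, 211), Pow(2, Rational(1, 2)))) ≈ 1.3781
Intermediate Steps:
Function('c')(f, J) = Mul(8, f)
Function('C')(Y) = Add(4, Mul(-1, Pow(Add(-2, Y), Rational(1, 2)))) (Function('C')(Y) = Add(4, Mul(-1, Pow(Add(Y, -2), Rational(1, 2)))) = Add(4, Mul(-1, Pow(Add(-2, Y), Rational(1, 2)))))
Pow(Add(Function('C')(10), Pow(Add(Function('c')(17, 16), 286), -1)), 2) = Pow(Add(Add(4, Mul(-1, Pow(Add(-2, 10), Rational(1, 2)))), Pow(Add(Mul(8, 17), 286), -1)), 2) = Pow(Add(Add(4, Mul(-1, Pow(8, Rational(1, 2)))), Pow(Add(136, 286), -1)), 2) = Pow(Add(Add(4, Mul(-1, Mul(2, Pow(2, Rational(1, 2))))), Pow(422, -1)), 2) = Pow(Add(Add(4, Mul(-2, Pow(2, Rational(1, 2)))), Rational(1, 422)), 2) = Pow(Add(Rational(1689, 422), Mul(-2, Pow(2, Rational(1, 2)))), 2)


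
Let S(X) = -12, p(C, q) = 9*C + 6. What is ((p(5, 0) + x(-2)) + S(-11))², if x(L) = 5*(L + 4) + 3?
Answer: 2704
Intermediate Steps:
p(C, q) = 6 + 9*C
x(L) = 23 + 5*L (x(L) = 5*(4 + L) + 3 = (20 + 5*L) + 3 = 23 + 5*L)
((p(5, 0) + x(-2)) + S(-11))² = (((6 + 9*5) + (23 + 5*(-2))) - 12)² = (((6 + 45) + (23 - 10)) - 12)² = ((51 + 13) - 12)² = (64 - 12)² = 52² = 2704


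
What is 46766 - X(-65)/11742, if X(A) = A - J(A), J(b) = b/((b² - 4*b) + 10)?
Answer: 82277444475/1759343 ≈ 46766.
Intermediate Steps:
J(b) = b/(10 + b² - 4*b)
X(A) = A - A/(10 + A² - 4*A)
46766 - X(-65)/11742 = 46766 - (-65*(9 + (-65)² - 4*(-65))/(10 + (-65)² - 4*(-65)))/11742 = 46766 - (-65*(9 + 4225 + 260)/(10 + 4225 + 260))/11742 = 46766 - (-65*4494/4495)/11742 = 46766 - (-65*1/4495*4494)/11742 = 46766 - (-58422)/(899*11742) = 46766 - 1*(-9737/1759343) = 46766 + 9737/1759343 = 82277444475/1759343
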